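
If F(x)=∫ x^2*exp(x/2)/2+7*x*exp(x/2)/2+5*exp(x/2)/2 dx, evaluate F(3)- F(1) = -3*exp(1/2) + 17*exp(3/2)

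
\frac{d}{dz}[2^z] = 2^z*log(2)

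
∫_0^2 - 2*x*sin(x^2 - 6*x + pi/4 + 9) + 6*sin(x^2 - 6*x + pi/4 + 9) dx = cos(pi/4 + 1) - cos(pi/4 + 9)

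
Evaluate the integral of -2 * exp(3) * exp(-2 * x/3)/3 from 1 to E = -exp(7/3) + exp(3 - 2*E/3)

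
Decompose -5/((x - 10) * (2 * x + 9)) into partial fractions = 10/(29*(2*x + 9)) - 5/(29*(x - 10))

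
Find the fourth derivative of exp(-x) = exp(-x)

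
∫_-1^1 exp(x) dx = E - exp(-1)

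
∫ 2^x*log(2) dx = 2^x + C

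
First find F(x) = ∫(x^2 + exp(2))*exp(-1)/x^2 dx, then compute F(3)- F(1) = 2*exp(-1) + 2*E/3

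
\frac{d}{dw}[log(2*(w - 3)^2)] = 2/(w - 3)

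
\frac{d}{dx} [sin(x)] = cos(x)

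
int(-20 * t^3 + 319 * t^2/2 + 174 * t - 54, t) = -5*t^4 + 319*t^3/6 + 87*t^2 - 54*t + C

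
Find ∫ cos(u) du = sin(u) + C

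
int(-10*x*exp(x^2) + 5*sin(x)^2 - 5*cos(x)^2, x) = -5*exp(x^2) - 5*sin(2*x)/2 + C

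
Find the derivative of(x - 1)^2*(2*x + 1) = 6*x^2 - 6*x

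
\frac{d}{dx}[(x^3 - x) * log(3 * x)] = 3*x^2*log(x) + x^2 + 3*x^2*log(3) - log(x) - log(3) - 1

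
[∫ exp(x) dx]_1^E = -E + exp(E)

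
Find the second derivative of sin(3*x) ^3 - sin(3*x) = -81*sin(3*x)^3 + 63*sin(3*x)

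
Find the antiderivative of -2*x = -x^2 + C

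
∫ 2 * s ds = s^2 + C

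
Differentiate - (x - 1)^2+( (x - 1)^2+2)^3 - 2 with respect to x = 6*x^5 - 30*x^4 + 84*x^3 - 132*x^2 + 124*x - 52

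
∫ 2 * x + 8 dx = x^2 + 8*x + C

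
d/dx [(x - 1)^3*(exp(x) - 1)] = x^3*exp(x) - 3*x^2 - 3*x*exp(x) + 6*x + 2*exp(x) - 3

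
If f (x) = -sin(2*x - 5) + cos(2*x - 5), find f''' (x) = 8*sin(2*x - 5) + 8*cos(2*x - 5)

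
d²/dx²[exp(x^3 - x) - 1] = 9*x^4*exp(x^3 - x) - 6*x^2*exp(x^3 - x) + 6*x*exp(x^3 - x) + exp(x^3 - x)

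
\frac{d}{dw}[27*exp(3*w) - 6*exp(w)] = 81*exp(3*w) - 6*exp(w)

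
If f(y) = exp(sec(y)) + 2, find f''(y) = (sin(y)^2/cos(y)^3 - 1 + 2/cos(y)^2)*exp(1/cos(y))/cos(y)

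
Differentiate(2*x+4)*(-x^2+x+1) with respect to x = -6*x^2 - 4*x + 6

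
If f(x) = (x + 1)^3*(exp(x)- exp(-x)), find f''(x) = (x^3*exp(2*x) - x^3 + 9*x^2*exp(2*x) + 3*x^2 + 21*x*exp(2*x) + 3*x + 13*exp(2*x) - 1)*exp(-x)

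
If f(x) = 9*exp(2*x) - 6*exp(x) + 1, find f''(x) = 36*exp(2*x) - 6*exp(x)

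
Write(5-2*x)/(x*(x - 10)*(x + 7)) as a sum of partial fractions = 19/(119*(x + 7)) - 3/(34*(x - 10)) - 1/(14*x)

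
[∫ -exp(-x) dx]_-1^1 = -E + exp(-1)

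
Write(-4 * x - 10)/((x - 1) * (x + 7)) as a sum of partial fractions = -9/(4*(x + 7)) - 7/(4*(x - 1))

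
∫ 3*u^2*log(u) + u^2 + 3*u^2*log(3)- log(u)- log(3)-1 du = u*(u^2 - 1)*log(3*u) + C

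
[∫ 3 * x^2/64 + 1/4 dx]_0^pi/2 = pi^3/512 + pi/8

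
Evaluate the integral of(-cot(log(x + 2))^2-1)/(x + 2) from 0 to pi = -cot(log(2)) + cot(log(2 + pi))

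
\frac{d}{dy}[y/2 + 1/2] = 1/2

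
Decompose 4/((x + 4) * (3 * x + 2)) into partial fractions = 6/(5*(3*x + 2)) - 2/(5*(x + 4))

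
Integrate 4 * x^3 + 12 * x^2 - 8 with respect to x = x^4 + 4*x^3 - 8*x + C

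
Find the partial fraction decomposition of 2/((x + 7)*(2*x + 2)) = -1/(6*(x + 7)) + 1/(6*(x + 1))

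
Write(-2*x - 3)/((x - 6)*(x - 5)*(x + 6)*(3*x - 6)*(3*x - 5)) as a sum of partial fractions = 171/(2990*(3*x - 5)) + 1/(8096*(x + 6)) - 7/(288*(x - 2)) + 13/(990*(x - 5)) - 5/(624*(x - 6))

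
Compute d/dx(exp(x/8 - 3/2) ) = exp(x/8 - 3/2)/8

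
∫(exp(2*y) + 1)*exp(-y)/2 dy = sinh(y) + C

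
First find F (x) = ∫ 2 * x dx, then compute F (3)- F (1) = 8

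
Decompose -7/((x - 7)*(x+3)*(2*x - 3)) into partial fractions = 28/(99*(2*x - 3)) - 7/(90*(x + 3)) - 7/(110*(x - 7))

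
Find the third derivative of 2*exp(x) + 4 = 2*exp(x)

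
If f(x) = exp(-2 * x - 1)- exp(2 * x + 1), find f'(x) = (-2*exp(4*x + 2) - 2)*exp(-2*x - 1)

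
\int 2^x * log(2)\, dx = 2^x + C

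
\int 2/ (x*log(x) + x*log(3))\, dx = 2*log(log(3*x)) + C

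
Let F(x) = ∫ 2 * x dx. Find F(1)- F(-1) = 0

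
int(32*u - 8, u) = 16*u^2 - 8*u + C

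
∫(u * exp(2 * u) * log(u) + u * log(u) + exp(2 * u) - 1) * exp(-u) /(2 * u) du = log(u)*sinh(u) + C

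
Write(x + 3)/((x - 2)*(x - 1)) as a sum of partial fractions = -4/(x - 1) + 5/(x - 2)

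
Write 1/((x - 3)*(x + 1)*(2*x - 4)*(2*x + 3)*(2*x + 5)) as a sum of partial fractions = 2/(297*(2*x + 5)) - 2/(63*(2*x + 3)) + 1/(72*(x + 1)) - 1/(378*(x - 2)) + 1/(792*(x - 3))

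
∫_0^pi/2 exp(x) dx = -1 + exp(pi/2)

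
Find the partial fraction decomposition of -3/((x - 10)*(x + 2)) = 1/(4*(x + 2)) - 1/(4*(x - 10))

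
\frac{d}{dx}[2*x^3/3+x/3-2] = 2*x^2 + 1/3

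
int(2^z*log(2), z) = 2^z + C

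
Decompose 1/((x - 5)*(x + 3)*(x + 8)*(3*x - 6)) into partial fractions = -1/(1950*(x + 8)) + 1/(600*(x + 3)) - 1/(450*(x - 2)) + 1/(936*(x - 5))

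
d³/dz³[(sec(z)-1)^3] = 3*(-1 + 8/cos(z) - 3/cos(z)^2 - 24/cos(z)^3 + 20/cos(z)^4)*sin(z)/cos(z)^2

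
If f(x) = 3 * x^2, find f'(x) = 6*x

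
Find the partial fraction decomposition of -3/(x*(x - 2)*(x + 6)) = -1/(16*(x + 6)) - 3/(16*(x - 2)) + 1/(4*x)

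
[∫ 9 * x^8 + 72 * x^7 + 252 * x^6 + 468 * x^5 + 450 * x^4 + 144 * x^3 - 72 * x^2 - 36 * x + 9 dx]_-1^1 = 224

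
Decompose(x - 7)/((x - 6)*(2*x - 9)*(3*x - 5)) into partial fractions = -48/(221*(3*x - 5)) + 10/(51*(2*x - 9)) - 1/(39*(x - 6))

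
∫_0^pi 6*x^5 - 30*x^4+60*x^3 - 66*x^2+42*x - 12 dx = -4 + (-1 + (-1 + pi)^3)^2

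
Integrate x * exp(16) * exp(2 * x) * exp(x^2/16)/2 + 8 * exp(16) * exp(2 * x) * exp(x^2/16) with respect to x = 4*exp((x + 16)^2/16) + C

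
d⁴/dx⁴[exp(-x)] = exp(-x)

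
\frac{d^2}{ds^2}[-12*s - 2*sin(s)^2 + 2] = -4*cos(2*s)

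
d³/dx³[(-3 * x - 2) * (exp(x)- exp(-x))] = (-3*x*exp(2*x) - 3*x - 11*exp(2*x) + 7)*exp(-x)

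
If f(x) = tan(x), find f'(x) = cos(x)^(-2)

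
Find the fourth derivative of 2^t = 2^t*log(2)^4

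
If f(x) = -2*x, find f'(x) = -2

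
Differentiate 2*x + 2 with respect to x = 2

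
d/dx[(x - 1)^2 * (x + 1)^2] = 4*x^3 - 4*x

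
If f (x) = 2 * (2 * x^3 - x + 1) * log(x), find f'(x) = (12*x^3*log(x) + 4*x^3 - 2*x*log(x) - 2*x + 2)/x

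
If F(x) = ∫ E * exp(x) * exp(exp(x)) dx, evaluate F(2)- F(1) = -exp(1 + E) + exp(1 + exp(2))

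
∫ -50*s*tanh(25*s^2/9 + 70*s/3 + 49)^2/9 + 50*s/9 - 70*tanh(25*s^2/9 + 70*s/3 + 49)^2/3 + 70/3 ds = tanh((5*s + 21)^2/9) + C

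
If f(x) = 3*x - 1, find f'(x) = 3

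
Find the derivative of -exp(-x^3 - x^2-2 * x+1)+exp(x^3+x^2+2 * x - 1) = (3*x^2*exp(2*x^3 + 2*x^2 + 4*x - 2) + 3*x^2 + 2*x*exp(2*x^3 + 2*x^2 + 4*x - 2) + 2*x + 2*exp(2*x^3 + 2*x^2 + 4*x - 2) + 2)*exp(-x^3 - x^2 - 2*x + 1)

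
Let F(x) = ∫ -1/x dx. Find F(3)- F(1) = -log(3)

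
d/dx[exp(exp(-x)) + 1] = -exp(-x + exp(-x))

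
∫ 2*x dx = x^2 + C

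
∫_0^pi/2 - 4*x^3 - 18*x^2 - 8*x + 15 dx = -(-3*pi/2 - pi^2/4 + 1)^2 + 1 + 3*pi^2/4 + 9*pi/2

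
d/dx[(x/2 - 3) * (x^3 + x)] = 2*x^3 - 9*x^2 + x - 3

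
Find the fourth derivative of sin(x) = sin(x)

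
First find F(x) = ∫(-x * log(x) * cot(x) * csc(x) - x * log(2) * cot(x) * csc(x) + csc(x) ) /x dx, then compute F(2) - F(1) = -log(2)*csc(1) + log(4)*csc(2)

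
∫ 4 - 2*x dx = -x^2 + 4*x + C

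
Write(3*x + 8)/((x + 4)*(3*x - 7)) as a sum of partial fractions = 45/(19*(3*x - 7)) + 4/(19*(x + 4))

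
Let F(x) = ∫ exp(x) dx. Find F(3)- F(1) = -E + exp(3)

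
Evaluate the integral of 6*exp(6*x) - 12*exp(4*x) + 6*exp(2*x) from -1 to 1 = -(-1 + exp(-2))^3 + (-1 + exp(2))^3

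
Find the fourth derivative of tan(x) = 24*tan(x)^5 + 40*tan(x)^3 + 16*tan(x)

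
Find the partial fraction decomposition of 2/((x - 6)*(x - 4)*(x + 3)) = 2/(63*(x + 3)) - 1/(7*(x - 4)) + 1/(9*(x - 6))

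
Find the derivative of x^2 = 2*x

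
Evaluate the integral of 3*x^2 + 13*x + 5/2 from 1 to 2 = 29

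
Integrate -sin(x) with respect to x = cos(x) + C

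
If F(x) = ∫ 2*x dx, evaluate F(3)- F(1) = 8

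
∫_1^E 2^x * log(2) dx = -2 + 2^E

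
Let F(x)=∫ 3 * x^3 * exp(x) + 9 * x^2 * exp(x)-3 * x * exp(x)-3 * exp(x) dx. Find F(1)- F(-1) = 0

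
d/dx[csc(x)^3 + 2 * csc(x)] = -(2 + 3/sin(x)^2)*cos(x)/sin(x)^2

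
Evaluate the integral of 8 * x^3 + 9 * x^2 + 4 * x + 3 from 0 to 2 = 70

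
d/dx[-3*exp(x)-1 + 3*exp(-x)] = (-3*exp(2*x) - 3)*exp(-x)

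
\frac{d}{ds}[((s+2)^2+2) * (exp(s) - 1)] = s^2*exp(s) + 6*s*exp(s) - 2*s + 10*exp(s) - 4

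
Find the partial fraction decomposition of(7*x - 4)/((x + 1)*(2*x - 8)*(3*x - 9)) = -11/(120*(x + 1)) - 17/(24*(x - 3)) + 4/(5*(x - 4))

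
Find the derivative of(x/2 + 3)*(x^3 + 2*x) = 2*x^3 + 9*x^2 + 2*x + 6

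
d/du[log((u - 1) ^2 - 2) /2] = (u - 1)/(u^2 - 2*u - 1)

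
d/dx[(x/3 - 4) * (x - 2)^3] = 4*x^3/3 - 18*x^2 + 56*x - 152/3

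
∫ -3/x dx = -3*log(x) + C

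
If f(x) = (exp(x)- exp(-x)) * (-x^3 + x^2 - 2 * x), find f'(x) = (-x^3*exp(2*x) - x^3 - 2*x^2*exp(2*x) + 4*x^2 - 4*x - 2*exp(2*x) + 2)*exp(-x)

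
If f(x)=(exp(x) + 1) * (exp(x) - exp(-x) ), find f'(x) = (2*exp(3*x) + exp(2*x) + 1)*exp(-x)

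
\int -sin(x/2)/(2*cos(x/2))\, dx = log(cos(x/2)) + C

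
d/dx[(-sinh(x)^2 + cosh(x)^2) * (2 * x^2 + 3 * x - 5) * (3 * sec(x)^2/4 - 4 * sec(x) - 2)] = 3*x^2*tan(x)*sec(x)^2 - 8*x^2*tan(x)*sec(x) + 9*x*tan(x)*sec(x)^2/2 - 12*x*tan(x)*sec(x) + 3*x*sec(x)^2 - 16*x*sec(x) - 8*x - 15*tan(x)*sec(x)^2/2 + 20*tan(x)*sec(x) + 9*sec(x)^2/4 - 12*sec(x) - 6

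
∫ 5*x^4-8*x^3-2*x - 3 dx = x^5 - 2*x^4 - x^2 - 3*x + C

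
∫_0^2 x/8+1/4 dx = 3/4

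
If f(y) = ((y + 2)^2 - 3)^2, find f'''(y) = 24*y + 48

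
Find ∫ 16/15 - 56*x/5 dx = -28*x^2/5 + 16*x/15 + C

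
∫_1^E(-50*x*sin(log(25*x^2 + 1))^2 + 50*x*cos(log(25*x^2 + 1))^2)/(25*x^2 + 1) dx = sin(2*log(1 + 25*exp(2)))/2 - sin(2*log(26))/2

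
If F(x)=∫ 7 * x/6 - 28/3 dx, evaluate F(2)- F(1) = -91/12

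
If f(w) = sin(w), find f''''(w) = sin(w)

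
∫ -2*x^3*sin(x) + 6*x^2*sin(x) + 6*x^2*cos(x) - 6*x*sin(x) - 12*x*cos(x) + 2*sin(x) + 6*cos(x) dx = 2*(x - 1)^3*cos(x) + C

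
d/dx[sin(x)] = cos(x)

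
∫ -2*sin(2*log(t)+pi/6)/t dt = cos(2*log(t) + pi/6) + C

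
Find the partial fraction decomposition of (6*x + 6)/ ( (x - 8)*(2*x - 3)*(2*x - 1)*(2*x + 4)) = 3/(25*(2*x - 1)) - 15/(91*(2*x - 3)) + 3/(350*(x + 2)) + 9/(650*(x - 8))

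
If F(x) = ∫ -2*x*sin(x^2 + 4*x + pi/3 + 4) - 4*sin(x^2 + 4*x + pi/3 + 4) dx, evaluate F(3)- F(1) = cos(pi/3 + 25) - cos(pi/3 + 9)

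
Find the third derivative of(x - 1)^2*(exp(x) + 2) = x^2*exp(x) + 4*x*exp(x) + exp(x)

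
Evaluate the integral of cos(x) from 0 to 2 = sin(2)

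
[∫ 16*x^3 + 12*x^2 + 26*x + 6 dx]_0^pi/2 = -9 + (pi/2 + 3 + pi^2/2)^2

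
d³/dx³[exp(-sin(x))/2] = (sin(x) - 3)*exp(-sin(x))*sin(x)*cos(x)/2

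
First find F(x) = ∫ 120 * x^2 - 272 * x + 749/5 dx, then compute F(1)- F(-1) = 1898/5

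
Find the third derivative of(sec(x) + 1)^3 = 3*(-1 - 8/cos(x) - 3/cos(x)^2 + 24/cos(x)^3 + 20/cos(x)^4)*sin(x)/cos(x)^2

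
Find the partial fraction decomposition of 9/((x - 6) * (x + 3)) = -1/(x + 3) + 1/(x - 6)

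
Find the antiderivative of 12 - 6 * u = -3*u^2 + 12*u + C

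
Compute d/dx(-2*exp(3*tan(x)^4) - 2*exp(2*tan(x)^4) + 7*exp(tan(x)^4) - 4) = 4*(-6*exp(2*tan(x)^4)*tan(x)^2 - 6*exp(2*tan(x)^4) - 4*exp(tan(x)^4)*tan(x)^2 - 4*exp(tan(x)^4) + 7*tan(x)^2 + 7)*exp(tan(x)^4)*tan(x)^3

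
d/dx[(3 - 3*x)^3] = -81*x^2 + 162*x - 81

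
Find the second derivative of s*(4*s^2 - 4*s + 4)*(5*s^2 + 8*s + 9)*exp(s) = 20*s^5*exp(s) + 212*s^4*exp(s) + 520*s^3*exp(s) + 284*s^2*exp(s) + 164*s*exp(s) + 64*exp(s)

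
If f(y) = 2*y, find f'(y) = 2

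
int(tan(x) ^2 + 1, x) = tan(x) + C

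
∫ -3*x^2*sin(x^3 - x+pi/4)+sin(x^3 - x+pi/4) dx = cos(x^3 - x + pi/4) + C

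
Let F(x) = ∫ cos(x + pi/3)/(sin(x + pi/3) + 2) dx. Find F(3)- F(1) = -log(sin(1 + pi/3) + 2) + log(sin(pi/3 + 3) + 2)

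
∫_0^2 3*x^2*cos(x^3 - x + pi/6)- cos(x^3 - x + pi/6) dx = -1/2 + sin(pi/6 + 6)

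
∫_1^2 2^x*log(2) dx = 2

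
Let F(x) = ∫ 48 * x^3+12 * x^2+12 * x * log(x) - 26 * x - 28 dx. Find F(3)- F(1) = 54*log(3) + 880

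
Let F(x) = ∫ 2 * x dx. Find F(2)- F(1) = 3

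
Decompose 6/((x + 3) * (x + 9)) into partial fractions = -1/(x + 9) + 1/(x + 3)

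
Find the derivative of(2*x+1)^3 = 24*x^2 + 24*x + 6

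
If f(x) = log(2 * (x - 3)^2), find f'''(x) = 4/(x^3 - 9*x^2 + 27*x - 27)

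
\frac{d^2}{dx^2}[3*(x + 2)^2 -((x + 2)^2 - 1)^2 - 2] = -12*x^2 - 48*x - 38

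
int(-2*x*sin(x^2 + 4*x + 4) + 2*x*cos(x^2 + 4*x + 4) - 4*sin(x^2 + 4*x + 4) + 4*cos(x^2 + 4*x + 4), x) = sin((x + 2)^2) + cos((x + 2)^2) + C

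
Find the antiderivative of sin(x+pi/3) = -cos(x + pi/3) + C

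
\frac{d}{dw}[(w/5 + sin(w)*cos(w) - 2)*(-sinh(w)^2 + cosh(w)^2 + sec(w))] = (2*w*sin(w)/5 - 4*sin(w) + 19*cos(w)/10 + cos(2*w)^2 + 6*cos(2*w)/5 + cos(3*w)/2 + 1/5)/(cos(2*w) + 1)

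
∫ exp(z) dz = exp(z) + C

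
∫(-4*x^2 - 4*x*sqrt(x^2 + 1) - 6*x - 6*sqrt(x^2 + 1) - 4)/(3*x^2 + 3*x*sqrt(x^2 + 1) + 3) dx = -4*x/3 - 2*log(x + sqrt(x^2 + 1)) + C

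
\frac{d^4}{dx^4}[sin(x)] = sin(x)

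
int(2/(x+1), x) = 2*log(x + 1) + C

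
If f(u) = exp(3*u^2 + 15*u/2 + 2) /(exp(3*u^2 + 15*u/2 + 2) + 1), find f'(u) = (12*u*exp(3*u^2 + 15*u/2 + 2) + 15*exp(3*u^2 + 15*u/2 + 2))/(4*exp(2)*exp(15*u/2)*exp(3*u^2) + 2*exp(4)*exp(15*u)*exp(6*u^2) + 2)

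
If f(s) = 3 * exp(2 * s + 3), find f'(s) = 6*exp(2*s + 3)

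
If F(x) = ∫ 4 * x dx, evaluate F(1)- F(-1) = 0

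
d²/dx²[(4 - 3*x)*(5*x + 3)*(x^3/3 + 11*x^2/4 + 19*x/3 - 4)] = -100*x^3 - 451*x^2 - 729*x/2 + 976/3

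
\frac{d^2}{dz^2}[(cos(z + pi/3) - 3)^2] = sqrt(3)*sin(2*z) + cos(2*z) + 6*cos(z + pi/3)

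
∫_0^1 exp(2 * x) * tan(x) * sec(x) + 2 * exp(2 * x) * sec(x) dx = -1 + exp(2)*sec(1)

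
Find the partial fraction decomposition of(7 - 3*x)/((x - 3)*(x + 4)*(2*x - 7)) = -14/(15*(2*x - 7)) + 19/(105*(x + 4)) + 2/(7*(x - 3))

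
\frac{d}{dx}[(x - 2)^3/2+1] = 3*x^2/2 - 6*x + 6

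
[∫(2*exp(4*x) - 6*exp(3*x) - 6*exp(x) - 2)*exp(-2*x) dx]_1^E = -(-3 - exp(-1) + E)^2 + (-3 - exp(-E) + exp(E))^2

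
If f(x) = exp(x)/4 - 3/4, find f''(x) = exp(x)/4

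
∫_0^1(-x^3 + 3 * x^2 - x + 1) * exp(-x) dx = 2*exp(-1)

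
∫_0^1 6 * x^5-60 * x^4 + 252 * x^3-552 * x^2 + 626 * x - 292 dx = -111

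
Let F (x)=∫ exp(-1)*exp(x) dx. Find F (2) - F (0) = E - exp(-1)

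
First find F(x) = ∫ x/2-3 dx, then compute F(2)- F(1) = -9/4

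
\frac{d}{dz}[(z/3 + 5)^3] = z^2/9 + 10*z/3 + 25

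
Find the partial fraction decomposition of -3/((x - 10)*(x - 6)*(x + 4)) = -3/(140*(x + 4)) + 3/(40*(x - 6)) - 3/(56*(x - 10))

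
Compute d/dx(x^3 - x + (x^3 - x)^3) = 9*x^8 - 21*x^6 + 15*x^4 - 1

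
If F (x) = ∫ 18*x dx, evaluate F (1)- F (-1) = 0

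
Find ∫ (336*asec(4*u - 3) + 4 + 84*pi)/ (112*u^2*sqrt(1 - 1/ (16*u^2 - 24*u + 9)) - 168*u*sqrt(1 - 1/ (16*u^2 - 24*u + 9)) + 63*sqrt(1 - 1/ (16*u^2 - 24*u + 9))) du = 3*(4*asec(4*u - 3) + pi)^2/8 + asec(4*u - 3)/7 + C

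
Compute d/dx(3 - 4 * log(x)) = -4/x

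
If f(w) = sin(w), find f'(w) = cos(w)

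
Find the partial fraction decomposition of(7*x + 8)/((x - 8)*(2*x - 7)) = -65/(9*(2*x - 7)) + 64/(9*(x - 8))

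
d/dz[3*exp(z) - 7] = 3*exp(z)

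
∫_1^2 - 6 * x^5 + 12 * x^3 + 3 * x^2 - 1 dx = -12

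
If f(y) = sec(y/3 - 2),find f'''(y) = 2*tan(y/3 - 2)^3*sec(y/3 - 2)/9 + 5*tan(y/3 - 2)*sec(y/3 - 2)/27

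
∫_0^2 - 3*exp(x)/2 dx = 3/2 - 3*exp(2)/2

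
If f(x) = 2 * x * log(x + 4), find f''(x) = (2*x + 16)/(x^2 + 8*x + 16)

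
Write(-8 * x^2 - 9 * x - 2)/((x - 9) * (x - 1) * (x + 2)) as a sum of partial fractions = -16/(33*(x + 2)) + 19/(24*(x - 1)) - 731/(88*(x - 9))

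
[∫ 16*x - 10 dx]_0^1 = -2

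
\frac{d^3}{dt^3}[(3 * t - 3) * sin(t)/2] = -3*t*cos(t)/2 - 9*sin(t)/2 + 3*cos(t)/2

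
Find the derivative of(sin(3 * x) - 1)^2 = 6*(sin(3*x) - 1)*cos(3*x)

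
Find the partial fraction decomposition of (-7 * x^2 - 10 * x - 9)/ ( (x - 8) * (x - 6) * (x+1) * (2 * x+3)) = 26/(95*(2*x + 3)) - 2/(21*(x + 1)) + 107/(70*(x - 6)) - 179/(114*(x - 8))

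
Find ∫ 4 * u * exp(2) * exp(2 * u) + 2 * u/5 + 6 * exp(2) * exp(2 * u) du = u^2/5 + 2*(u + 1)*exp(2*u + 2) + C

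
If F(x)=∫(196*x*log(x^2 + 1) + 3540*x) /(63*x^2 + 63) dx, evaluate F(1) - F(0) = -252 + 2*log(2)/21 + 7*(log(2)/3 + 6)^2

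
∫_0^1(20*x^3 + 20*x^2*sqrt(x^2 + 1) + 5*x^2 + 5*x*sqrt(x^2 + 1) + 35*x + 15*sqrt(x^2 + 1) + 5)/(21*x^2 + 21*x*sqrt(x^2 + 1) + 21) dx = 5*log(1 + sqrt(2))/7 + 5/7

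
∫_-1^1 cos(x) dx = 2*sin(1)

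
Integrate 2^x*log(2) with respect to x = 2^x + C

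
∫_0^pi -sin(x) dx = -2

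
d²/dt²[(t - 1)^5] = 20*t^3 - 60*t^2 + 60*t - 20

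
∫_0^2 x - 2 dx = -2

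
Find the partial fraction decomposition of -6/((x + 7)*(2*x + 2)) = 1/(2*(x + 7)) - 1/(2*(x + 1))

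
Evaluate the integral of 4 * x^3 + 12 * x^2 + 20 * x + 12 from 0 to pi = -9 + (2 + (1 + pi)^2)^2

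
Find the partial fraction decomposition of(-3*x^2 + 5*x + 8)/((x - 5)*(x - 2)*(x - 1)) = 5/(2*(x - 1)) - 2/(x - 2) - 7/(2*(x - 5))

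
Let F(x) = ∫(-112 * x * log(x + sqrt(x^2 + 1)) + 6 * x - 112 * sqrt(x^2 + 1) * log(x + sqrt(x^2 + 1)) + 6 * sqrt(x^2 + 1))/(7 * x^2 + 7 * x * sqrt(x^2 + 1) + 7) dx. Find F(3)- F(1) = -8*log(3 + sqrt(10))^2 - 6*log(1 + sqrt(2))/7 + 6*log(3 + sqrt(10))/7 + 8*log(1 + sqrt(2))^2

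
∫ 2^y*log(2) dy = 2^y + C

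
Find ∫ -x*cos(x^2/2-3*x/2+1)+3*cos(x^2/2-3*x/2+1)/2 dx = -sin(x^2/2 - 3*x/2 + 1) + C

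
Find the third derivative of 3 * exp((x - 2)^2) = 24*x^3*exp(x^2 - 4*x + 4) - 144*x^2*exp(x^2 - 4*x + 4) + 324*x*exp(x^2 - 4*x + 4) - 264*exp(x^2 - 4*x + 4)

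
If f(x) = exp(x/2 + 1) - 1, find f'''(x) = exp(x/2 + 1)/8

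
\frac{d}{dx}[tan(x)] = cos(x)^(-2)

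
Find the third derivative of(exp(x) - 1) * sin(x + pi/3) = -2*sqrt(2)*exp(x)*sin(x + pi/12) + cos(x + pi/3)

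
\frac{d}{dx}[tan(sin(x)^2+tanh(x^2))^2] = 4*(x*tan(sin(x)^2 + tanh(x^2))^2/cosh(x^2)^2 + x/cosh(x^2)^2 + sin(x)*cos(x)*tan(sin(x)^2 + tanh(x^2))^2 + sin(x)*cos(x))*tan(sin(x)^2 + tanh(x^2))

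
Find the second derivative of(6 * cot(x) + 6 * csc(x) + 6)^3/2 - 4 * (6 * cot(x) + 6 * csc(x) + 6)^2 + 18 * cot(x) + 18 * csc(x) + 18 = -1296/tan(x) + 1296/tan(x)^5 + 270/sin(x) - 360*cos(x)/sin(x)^2 - 1440/sin(x)^2 + 756*cos(x)/sin(x)^3 - 4428/sin(x)^3 + 2160*cos(x)/sin(x)^4 + 2160/sin(x)^4 + 3888*cos(x)/sin(x)^5 + 5184/sin(x)^5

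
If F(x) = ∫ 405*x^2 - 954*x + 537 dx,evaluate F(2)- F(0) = 246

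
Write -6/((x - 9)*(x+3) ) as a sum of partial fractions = 1/(2*(x + 3)) - 1/(2*(x - 9))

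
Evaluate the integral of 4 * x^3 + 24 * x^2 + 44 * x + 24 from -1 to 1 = 64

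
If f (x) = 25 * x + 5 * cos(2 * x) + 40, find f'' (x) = -20*cos(2*x)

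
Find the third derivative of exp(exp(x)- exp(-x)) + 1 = (exp(exp(x) - exp(-x)) - 3*exp(x + exp(x) - exp(-x)) + 4*exp(2*x + exp(x) - exp(-x)) + 4*exp(4*x + exp(x) - exp(-x)) + 3*exp(5*x + exp(x) - exp(-x)) + exp(6*x + exp(x) - exp(-x)))*exp(-3*x)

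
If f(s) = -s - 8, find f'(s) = -1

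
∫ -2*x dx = -x^2 + C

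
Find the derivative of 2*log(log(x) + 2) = 2/(x*log(x) + 2*x)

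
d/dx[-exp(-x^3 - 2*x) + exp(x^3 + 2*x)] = (3*x^2*exp(2*x^3 + 4*x) + 3*x^2 + 2*exp(2*x^3 + 4*x) + 2)*exp(-x^3 - 2*x)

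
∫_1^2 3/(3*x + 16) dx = -log(19/4) + log(11/2)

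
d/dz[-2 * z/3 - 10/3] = -2/3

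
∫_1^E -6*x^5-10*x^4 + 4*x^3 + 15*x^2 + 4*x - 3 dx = -(-exp(3) - exp(2) + 1 + E)^2 - E - 1 + exp(2) + exp(3)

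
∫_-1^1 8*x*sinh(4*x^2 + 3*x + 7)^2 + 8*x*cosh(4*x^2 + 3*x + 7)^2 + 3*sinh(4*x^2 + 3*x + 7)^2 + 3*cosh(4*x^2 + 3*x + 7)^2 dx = -sinh(8)*cosh(8) + sinh(28)/2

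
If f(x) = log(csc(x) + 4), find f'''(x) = 2*(8 - 2/sin(x) - 48/sin(x)^2 - 12/sin(x)^3 - 1/sin(x)^4)*sin(x)*cos(x)/(4*sin(x) + 1)^3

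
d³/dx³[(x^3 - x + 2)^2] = 120*x^3 - 48*x + 24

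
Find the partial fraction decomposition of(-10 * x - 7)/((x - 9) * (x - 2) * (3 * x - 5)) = -213/(22*(3*x - 5)) + 27/(7*(x - 2)) - 97/(154*(x - 9))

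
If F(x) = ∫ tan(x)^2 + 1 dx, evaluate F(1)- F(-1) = 2*tan(1)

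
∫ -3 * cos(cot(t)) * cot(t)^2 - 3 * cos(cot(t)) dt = 3*sin(cot(t)) + C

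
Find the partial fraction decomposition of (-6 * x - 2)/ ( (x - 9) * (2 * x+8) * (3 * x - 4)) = 45/(368*(3*x - 4)) + 11/(208*(x + 4)) - 28/(299*(x - 9))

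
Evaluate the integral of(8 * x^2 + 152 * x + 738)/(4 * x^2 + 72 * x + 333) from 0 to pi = -log(37) + log(4*pi^2/9 + 8*pi + 37) + 2*pi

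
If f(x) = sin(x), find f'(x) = cos(x)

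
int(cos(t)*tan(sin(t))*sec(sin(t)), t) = sec(sin(t)) + C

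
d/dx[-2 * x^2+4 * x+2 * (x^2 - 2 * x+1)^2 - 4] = 8*x^3 - 24*x^2 + 20*x - 4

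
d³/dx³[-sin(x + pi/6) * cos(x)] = 4*cos(2*x + pi/6)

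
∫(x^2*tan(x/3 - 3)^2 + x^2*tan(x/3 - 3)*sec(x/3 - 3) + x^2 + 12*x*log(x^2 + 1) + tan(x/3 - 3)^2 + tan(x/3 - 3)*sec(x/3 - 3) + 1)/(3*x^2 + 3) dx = log(x^2 + 1)^2 + tan(x/3 - 3) + sec(x/3 - 3) + C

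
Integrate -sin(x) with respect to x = cos(x) + C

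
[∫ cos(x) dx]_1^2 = -sin(1) + sin(2)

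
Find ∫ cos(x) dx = sin(x) + C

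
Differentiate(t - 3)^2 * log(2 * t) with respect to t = (2*t^2*log(t) + t^2 + 2*t^2*log(2) - 6*t*log(t) - 6*t - 6*t*log(2) + 9)/t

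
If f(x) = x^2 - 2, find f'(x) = 2*x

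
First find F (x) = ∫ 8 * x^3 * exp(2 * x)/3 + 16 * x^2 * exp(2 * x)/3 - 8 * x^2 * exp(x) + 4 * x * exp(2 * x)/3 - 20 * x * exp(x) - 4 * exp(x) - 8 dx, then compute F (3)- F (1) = -84*exp(3) - 16 - 2*exp(2) + 12*E + 42*exp(6)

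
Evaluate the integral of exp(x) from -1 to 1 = E - exp(-1)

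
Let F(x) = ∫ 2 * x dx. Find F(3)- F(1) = 8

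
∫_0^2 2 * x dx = 4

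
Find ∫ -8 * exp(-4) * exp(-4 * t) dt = 2*exp(-4*t - 4) + C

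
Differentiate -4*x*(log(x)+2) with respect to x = -4*log(x) - 12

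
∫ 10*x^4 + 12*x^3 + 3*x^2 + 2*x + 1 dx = 2*x^5 + 3*x^4 + x^3 + x^2 + x + C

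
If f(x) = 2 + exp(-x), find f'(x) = -exp(-x)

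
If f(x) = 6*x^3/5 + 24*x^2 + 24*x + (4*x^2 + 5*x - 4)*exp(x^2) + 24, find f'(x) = 8*x^3*exp(x^2) + 10*x^2*exp(x^2) + 18*x^2/5 + 48*x + 5*exp(x^2) + 24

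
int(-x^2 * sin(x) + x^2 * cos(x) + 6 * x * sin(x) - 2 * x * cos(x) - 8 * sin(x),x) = sqrt(2)*(x - 2)^2*sin(x + pi/4) + C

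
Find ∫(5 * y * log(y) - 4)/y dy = (5*y - 4)*(log(y) - 1) + C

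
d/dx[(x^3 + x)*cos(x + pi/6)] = -x^3*sin(x + pi/6) + 3*x^2*cos(x + pi/6) - x*sin(x + pi/6) + cos(x + pi/6)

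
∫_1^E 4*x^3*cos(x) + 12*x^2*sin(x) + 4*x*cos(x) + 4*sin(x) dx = -8*sin(1) + (4*E + 4*exp(3))*sin(E)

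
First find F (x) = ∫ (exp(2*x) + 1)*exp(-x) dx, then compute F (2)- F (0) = -exp(-2) + exp(2)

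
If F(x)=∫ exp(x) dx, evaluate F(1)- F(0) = -1 + E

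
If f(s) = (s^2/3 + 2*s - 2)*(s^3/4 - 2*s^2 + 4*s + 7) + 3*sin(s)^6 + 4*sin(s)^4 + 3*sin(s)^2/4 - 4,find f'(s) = 5*s^4/12 - 2*s^3/3 - 19*s^2/2 + 86*s/3 + 9*(1 - cos(2*s))^2*sin(2*s)/4 + 19*sin(2*s)/4 - 2*sin(4*s) + 6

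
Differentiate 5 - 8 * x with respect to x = -8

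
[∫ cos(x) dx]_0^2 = sin(2)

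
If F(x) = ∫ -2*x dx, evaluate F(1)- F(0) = -1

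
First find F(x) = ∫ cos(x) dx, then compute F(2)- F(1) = -sin(1) + sin(2)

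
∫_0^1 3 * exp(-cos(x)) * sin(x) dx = -3*exp(-1) + 3*exp(-cos(1))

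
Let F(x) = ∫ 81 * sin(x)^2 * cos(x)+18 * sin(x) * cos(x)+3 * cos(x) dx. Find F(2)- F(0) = 3*(1 + 3*sin(2) + 9*sin(2)^2)*sin(2)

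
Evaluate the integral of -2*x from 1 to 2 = -3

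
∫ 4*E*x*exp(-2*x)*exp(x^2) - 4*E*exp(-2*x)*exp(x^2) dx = 2*exp((x - 1)^2) + C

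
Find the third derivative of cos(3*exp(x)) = 3*(9*exp(2*x)*sin(3*exp(x)) - 9*exp(x)*cos(3*exp(x)) - sin(3*exp(x)))*exp(x)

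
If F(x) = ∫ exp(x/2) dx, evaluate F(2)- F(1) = -2*exp(1/2) + 2*E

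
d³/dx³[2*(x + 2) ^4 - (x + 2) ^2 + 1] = 48*x + 96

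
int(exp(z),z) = exp(z) + C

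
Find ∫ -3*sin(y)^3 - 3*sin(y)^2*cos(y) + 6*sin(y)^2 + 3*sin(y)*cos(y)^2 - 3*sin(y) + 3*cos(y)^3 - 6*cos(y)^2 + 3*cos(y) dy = (sqrt(2)*sin(y + pi/4) - 1)^3 + C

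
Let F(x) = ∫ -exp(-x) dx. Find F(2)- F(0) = -1 + exp(-2)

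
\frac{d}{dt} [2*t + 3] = 2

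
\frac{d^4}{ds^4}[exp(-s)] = exp(-s)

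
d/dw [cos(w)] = -sin(w)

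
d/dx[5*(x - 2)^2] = 10*x - 20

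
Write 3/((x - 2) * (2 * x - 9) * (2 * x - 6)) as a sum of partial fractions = 2/(5*(2*x - 9)) + 3/(10*(x - 2)) - 1/(2*(x - 3))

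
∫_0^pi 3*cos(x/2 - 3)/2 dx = 3*cos(3) + 3*sin(3)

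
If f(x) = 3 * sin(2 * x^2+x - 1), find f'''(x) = -192*x^3*cos(2*x^2 + x - 1) - 144*x^2*cos(2*x^2 + x - 1) - 144*x*sin(2*x^2 + x - 1) - 36*x*cos(2*x^2 + x - 1) - 36*sin(2*x^2 + x - 1) - 3*cos(2*x^2 + x - 1)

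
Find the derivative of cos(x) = -sin(x)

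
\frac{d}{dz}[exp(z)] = exp(z)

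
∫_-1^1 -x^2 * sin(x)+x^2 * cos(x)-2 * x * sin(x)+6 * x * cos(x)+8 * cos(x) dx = 8*cos(1) + 10*sin(1)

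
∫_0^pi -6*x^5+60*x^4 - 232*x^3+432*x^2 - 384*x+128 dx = -(-1 + (-2 + pi)^2)^2 - (-1 + (-2 + pi)^2)^3 + (-2 + pi)^2 + 32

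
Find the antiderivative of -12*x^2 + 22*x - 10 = -4*x^3 + 11*x^2 - 10*x + C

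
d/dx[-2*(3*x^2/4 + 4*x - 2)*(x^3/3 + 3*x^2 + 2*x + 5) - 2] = -5*x^4/2 - 86*x^3/3 - 77*x^2 - 23*x - 32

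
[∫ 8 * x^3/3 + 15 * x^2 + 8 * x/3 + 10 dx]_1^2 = 59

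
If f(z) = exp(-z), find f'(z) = -exp(-z)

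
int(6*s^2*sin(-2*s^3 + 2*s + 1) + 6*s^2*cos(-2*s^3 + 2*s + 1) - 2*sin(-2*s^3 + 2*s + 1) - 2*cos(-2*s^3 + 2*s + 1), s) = -sin(-2*s^3 + 2*s + 1) + cos(-2*s^3 + 2*s + 1) + C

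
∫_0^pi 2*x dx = pi^2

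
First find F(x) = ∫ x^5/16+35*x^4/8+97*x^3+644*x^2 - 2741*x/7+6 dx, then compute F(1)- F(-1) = 5317/12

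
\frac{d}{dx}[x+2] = 1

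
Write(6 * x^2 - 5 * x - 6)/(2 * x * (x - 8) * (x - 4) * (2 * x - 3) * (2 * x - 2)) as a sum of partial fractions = 5/(84*(x - 1)) - 7/(96*(x - 4)) + 13/(448*(x - 8)) - 1/(64*x)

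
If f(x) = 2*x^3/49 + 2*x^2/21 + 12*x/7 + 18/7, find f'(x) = 6*x^2/49 + 4*x/21 + 12/7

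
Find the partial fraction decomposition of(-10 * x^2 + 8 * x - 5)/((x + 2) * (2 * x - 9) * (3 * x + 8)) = -877/(86*(3*x + 8)) - 686/(559*(2*x - 9)) + 61/(26*(x + 2))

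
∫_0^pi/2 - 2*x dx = -pi^2/4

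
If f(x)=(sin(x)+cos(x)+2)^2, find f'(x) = 2*cos(2*x) + 4*sqrt(2)*cos(x + pi/4)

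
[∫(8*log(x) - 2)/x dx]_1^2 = -2*log(2) + 4*log(2)^2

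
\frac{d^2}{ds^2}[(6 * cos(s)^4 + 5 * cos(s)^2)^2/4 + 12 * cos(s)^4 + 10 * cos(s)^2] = 450*sin(s)^6 - 1192*sin(s)^4 + 855*sin(s)^2 - 576*cos(s)^8 + 414*cos(s)^6 - 93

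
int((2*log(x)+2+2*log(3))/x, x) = (log(3*x) + 2)*log(3*x) + C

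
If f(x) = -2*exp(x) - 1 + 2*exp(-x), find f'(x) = (-2*exp(2*x) - 2)*exp(-x)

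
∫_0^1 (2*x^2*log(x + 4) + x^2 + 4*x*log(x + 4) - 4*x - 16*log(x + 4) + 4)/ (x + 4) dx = -8*log(2) + log(5)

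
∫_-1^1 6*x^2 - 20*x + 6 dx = 16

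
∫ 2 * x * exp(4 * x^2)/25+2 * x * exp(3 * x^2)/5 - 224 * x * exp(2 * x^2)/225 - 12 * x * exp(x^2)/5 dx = (9*exp(3*x^2) + 60*exp(2*x^2) - 224*exp(x^2) - 1080)*exp(x^2)/900 + C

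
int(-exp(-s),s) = exp(-s) + C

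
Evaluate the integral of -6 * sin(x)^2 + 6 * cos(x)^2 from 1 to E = -3*sin(2) + 3*sin(2*E)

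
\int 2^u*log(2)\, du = 2^u + C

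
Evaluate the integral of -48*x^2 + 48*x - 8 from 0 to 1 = 0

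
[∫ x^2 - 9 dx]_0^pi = -18 + (-3 + pi)^2*(pi/3 + 2)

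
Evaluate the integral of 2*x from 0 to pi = pi^2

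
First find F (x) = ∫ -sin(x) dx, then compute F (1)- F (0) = -1 + cos(1)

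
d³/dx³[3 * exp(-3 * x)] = -81*exp(-3*x)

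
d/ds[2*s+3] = 2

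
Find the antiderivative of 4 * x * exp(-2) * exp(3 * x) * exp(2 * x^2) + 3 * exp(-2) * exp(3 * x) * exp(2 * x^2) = exp(2*x^2 + 3*x - 2) + C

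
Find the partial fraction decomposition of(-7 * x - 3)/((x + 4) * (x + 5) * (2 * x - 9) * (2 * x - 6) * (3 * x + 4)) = 513/(80080*(3*x + 4)) - 92/(11305*(2*x - 9)) + 2/(209*(x + 5)) - 25/(1904*(x + 4)) + 1/(182*(x - 3))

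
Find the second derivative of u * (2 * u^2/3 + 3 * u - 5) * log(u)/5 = (12*u^2*log(u) + 10*u^2 + 18*u*log(u) + 27*u - 15)/(15*u)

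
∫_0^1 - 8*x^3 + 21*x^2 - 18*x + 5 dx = 1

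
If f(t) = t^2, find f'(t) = 2*t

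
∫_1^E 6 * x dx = -3 + 3*exp(2)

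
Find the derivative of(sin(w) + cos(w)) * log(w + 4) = sqrt(2)*(w*log(w + 4)*cos(w + pi/4) + 4*log(w + 4)*cos(w + pi/4) + sin(w + pi/4))/(w + 4)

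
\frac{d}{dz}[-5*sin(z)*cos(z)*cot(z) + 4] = 5*sin(2*z)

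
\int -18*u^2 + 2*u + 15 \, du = -6*u^3 + u^2 + 15*u + C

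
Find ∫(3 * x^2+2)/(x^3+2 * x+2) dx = log(x^3 + 2*x + 2) + C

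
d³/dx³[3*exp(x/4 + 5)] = 3*exp(x/4 + 5)/64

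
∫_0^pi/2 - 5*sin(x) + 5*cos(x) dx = 0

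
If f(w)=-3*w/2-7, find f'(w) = -3/2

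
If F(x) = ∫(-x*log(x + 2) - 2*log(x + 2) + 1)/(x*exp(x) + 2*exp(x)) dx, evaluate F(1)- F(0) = -log(2) + exp(-1)*log(3)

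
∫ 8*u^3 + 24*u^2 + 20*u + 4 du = 2*u^4 + 8*u^3 + 10*u^2 + 4*u + C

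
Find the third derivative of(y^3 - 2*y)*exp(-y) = (-y^3 + 9*y^2 - 16*y)*exp(-y)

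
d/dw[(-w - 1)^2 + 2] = 2*w + 2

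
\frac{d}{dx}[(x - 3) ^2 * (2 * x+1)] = 6*x^2 - 22*x + 12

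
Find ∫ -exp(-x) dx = exp(-x) + C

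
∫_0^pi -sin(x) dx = -2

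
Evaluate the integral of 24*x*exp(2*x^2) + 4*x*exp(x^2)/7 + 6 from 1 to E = -6*exp(2) - 6 + 40*E/7 + 2*exp(exp(2))/7 + 6*exp(2*exp(2))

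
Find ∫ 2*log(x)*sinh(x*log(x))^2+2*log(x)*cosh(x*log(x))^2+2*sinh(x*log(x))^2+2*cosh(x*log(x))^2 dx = sinh(2*x*log(x)) + C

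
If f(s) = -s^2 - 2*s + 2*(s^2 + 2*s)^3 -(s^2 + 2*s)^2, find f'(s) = 12*s^5 + 60*s^4 + 92*s^3 + 36*s^2 - 10*s - 2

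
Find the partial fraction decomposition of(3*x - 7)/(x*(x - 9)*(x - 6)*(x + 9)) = 17/(1215*(x + 9)) - 11/(270*(x - 6)) + 10/(243*(x - 9)) - 7/(486*x)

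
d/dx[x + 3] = 1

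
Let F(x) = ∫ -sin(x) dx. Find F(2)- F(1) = -cos(1) + cos(2)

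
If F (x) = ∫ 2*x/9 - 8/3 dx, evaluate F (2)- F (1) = -7/3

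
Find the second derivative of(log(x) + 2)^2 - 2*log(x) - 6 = -2*log(x)/x^2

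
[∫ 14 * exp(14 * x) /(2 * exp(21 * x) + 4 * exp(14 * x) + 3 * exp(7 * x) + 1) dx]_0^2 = -log(5/4) + log(exp(28)/(1 + exp(14))^2 + 1)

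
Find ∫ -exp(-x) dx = exp(-x) + C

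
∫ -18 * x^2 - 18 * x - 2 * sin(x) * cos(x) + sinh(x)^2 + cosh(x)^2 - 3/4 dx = -6*x^3 - 9*x^2 - 3*x/4 + cos(x)^2 + sinh(2*x)/2 + C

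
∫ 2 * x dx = x^2 + C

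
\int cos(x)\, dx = sin(x) + C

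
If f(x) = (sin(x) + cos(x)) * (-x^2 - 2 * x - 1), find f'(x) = x^2*sin(x) - x^2*cos(x) - 4*x*cos(x) - sin(x) - 3*cos(x)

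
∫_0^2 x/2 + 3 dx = 7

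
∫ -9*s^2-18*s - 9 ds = -3*s^3 - 9*s^2 - 9*s + C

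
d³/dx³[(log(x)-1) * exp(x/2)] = (x^3*exp(x/2)*log(x) - x^3*exp(x/2) + 6*x^2*exp(x/2) - 12*x*exp(x/2) + 16*exp(x/2))/(8*x^3)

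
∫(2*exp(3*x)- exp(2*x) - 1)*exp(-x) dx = 2*(exp(x) - 1)*sinh(x) + C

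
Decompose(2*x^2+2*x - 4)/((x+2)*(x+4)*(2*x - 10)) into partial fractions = 5/(9*(x + 4)) + 4/(9*(x - 5))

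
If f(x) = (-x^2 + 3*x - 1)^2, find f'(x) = 4*x^3 - 18*x^2 + 22*x - 6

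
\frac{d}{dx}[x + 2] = 1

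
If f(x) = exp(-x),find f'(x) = -exp(-x)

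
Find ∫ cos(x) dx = sin(x) + C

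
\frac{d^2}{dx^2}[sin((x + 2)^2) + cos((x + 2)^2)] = -4*sqrt(2)*x^2*sin(x^2 + 4*x + pi/4 + 4) - 16*sqrt(2)*x*sin(x^2 + 4*x + pi/4 + 4) - 18*sin(x^2 + 4*x + 4) - 14*cos(x^2 + 4*x + 4)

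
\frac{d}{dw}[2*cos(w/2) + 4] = -sin(w/2)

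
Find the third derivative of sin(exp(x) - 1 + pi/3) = -exp(3*x)*cos(exp(x) - 1 + pi/3) - 3*exp(2*x)*sin(exp(x) - 1 + pi/3) + exp(x)*cos(exp(x) - 1 + pi/3)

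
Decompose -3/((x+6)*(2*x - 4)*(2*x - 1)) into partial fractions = 2/(13*(2*x - 1)) - 3/(208*(x + 6)) - 1/(16*(x - 2))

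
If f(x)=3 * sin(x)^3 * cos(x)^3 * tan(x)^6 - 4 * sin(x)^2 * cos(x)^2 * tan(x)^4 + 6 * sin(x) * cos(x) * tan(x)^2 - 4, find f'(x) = -18*sin(x)^6 + 9*sin(x)^6/cos(x)^2 + 9*sin(x)^6/cos(x)^4 + 16*sin(x)^3*cos(x) + 12*sin(x)^2 + 8*sin(x)*cos(x) - 8*sin(x)/cos(x)^3 - 6 + 6/cos(x)^2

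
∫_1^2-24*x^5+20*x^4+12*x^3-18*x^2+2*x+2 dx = -120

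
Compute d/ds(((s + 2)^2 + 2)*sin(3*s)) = 3*s^2*cos(3*s) + 2*s*sin(3*s) + 12*s*cos(3*s) + 4*sin(3*s) + 18*cos(3*s)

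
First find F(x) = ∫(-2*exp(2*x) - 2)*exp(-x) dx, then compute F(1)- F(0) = -2*E + 2*exp(-1)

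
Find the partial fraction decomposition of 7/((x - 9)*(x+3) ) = -7/(12*(x + 3)) + 7/(12*(x - 9))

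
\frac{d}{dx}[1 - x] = -1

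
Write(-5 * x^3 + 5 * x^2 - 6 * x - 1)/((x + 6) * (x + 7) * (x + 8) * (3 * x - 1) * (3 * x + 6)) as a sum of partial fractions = -71/(73150*(3*x - 1)) + 2927/(900*(x + 8)) - 667/(110*(x + 7)) + 1295/(456*(x + 6)) - 71/(2520*(x + 2))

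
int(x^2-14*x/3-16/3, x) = x^3/3 - 7*x^2/3 - 16*x/3 + C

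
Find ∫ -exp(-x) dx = exp(-x) + C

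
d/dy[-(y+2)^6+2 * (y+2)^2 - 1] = -6*y^5 - 60*y^4 - 240*y^3 - 480*y^2 - 476*y - 184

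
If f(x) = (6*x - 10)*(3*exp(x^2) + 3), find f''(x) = 72*x^3*exp(x^2) - 120*x^2*exp(x^2) + 108*x*exp(x^2) - 60*exp(x^2)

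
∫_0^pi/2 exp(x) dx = -1 + exp(pi/2)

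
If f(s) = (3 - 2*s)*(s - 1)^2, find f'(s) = -6*s^2 + 14*s - 8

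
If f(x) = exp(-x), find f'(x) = -exp(-x)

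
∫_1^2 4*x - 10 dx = -4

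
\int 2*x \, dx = x^2 + C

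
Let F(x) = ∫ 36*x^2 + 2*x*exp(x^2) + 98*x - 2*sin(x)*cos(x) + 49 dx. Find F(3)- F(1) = -E - cos(2)/2 + cos(6)/2 + 802 + exp(9)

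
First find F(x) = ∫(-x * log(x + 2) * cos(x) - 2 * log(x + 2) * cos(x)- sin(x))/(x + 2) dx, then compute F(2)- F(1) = -log(4)*sin(2) + log(3)*sin(1)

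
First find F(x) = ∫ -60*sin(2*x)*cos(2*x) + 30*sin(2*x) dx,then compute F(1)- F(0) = 15*(-1 + cos(2))*cos(2)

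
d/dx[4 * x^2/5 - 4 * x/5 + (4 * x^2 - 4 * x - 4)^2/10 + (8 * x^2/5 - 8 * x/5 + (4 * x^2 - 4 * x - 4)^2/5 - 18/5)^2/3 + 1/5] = 2048*x^7/75 - 7168*x^6/75 + 1536*x^5/25 + 256*x^4/3 - 1888*x^3/25 - 496*x^2/25 + 1096*x/75 + 28/25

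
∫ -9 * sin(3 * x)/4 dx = 3*cos(3*x)/4 + C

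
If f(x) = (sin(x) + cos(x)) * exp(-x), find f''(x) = (2*sin(x) - 2*cos(x))*exp(-x)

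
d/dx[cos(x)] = -sin(x)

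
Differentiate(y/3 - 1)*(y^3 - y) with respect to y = 4*y^3/3 - 3*y^2 - 2*y/3 + 1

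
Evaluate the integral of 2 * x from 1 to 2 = 3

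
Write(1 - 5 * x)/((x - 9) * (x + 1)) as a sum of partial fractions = -3/(5*(x + 1)) - 22/(5*(x - 9))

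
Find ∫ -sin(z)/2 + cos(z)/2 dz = sqrt(2)*sin(z + pi/4)/2 + C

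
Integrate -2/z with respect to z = -2*log(2*z) + C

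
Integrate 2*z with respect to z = z^2 + C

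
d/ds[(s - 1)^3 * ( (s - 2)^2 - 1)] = 5*s^4 - 28*s^3 + 54*s^2 - 44*s + 13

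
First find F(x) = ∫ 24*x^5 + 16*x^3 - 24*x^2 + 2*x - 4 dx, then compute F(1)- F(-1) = -24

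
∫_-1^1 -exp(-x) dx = -E + exp(-1)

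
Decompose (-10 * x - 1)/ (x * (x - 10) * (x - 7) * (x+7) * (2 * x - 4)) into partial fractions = 23/(9996*(x + 7)) - 7/(480*(x - 2)) + 71/(2940*(x - 7)) - 101/(8160*(x - 10)) + 1/(1960*x)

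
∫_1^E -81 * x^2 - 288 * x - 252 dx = -(5 + 3*E)^3 - (5 + 3*E)^2 + 3*E + 573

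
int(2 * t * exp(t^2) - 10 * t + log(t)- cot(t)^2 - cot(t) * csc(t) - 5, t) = -5*t^2 + t*log(t) - 5*t + exp(t^2) + cot(t) + csc(t) + C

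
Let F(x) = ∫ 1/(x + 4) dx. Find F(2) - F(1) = -log(5/2) + log(3)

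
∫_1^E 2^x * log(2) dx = -2 + 2^E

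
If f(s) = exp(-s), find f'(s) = -exp(-s)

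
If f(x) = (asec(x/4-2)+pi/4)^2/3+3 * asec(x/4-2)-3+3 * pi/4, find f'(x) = (8*asec(x/4 - 2) + 2*pi + 36)/(3*x^2*sqrt(1 - 16/(x^2 - 16*x + 64)) - 48*x*sqrt(1 - 16/(x^2 - 16*x + 64)) + 192*sqrt(1 - 16/(x^2 - 16*x + 64)))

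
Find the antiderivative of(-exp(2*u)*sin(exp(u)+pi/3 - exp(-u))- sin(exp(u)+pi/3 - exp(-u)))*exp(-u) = cos(2*sinh(u) + pi/3) + C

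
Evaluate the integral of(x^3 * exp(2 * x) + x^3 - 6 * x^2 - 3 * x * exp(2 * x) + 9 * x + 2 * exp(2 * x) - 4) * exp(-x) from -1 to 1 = -8*E + 8*exp(-1)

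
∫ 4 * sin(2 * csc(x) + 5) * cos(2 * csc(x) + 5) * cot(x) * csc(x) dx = cos(2*csc(x) + 5)^2 + C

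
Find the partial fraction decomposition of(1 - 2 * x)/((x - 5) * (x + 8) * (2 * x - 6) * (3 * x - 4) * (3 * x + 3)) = -9/(4312*(3*x - 4)) + 17/(168168*(x + 8)) - 1/(2352*(x + 1)) + 1/(528*(x - 3)) - 1/(1144*(x - 5))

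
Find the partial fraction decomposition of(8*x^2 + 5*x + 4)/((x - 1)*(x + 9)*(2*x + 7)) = -338/(99*(2*x + 7)) + 607/(110*(x + 9)) + 17/(90*(x - 1))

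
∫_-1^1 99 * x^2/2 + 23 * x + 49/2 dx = 82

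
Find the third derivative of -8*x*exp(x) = -8*x*exp(x) - 24*exp(x)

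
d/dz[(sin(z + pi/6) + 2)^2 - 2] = sin(2*z + pi/3) + 4*cos(z + pi/6)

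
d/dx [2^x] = 2^x*log(2)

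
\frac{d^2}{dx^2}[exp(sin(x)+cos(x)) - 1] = (-sin(2*x) - sqrt(2)*sin(x + pi/4) + 1)*exp(sin(x))*exp(cos(x))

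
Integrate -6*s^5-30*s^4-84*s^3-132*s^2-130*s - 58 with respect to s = -s^6 - 6*s^5 - 21*s^4 - 44*s^3 - 65*s^2 - 58*s + C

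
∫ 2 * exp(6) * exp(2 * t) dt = exp(2*t + 6) + C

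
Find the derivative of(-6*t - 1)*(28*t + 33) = -336*t - 226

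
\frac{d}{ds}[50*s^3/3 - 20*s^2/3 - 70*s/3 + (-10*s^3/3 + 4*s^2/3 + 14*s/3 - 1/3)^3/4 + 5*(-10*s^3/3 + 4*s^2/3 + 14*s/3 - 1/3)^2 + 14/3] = -250*s^8/3 + 800*s^7/9 + 2170*s^6/9 + 1202*s^5/9 - 4070*s^4/9 - 4232*s^3/9 + 6049*s^2/18 + 1664*s/9 - 77/2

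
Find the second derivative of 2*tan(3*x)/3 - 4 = 12*sin(3*x)/cos(3*x)^3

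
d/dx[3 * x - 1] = 3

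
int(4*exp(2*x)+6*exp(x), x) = 2*(exp(x) + 1)^2 + 2*exp(x) + C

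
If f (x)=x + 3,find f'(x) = 1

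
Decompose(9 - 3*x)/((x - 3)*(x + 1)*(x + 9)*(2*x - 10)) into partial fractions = -3/(224*(x + 9)) + 1/(32*(x + 1)) - 1/(56*(x - 5))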